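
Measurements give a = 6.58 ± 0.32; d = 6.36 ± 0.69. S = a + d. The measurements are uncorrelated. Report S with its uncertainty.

12.9 ± 0.761

Each term contributes (cᵢ δxᵢ)² to (δS)²:
  (δa)² = 0.102;  (δd)² = 0.476
δS = √(0.578) = 0.761
S = 12.9.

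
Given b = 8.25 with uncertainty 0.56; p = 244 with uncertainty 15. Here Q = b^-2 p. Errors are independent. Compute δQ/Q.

Relative error in a monomial: (δQ/Q)² = Σ (nᵢ · δxᵢ/xᵢ)².
  (-2·δb/b)² = (-2×0.0679)² = 0.0184;  (1·δp/p)² = (1×0.0615)² = 0.00378
δQ/Q = √(0.0222) = 0.149

0.149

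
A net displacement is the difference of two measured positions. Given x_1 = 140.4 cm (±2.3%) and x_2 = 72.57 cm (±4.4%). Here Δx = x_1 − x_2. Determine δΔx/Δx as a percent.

Sums and differences: (δΔx)² = Σ (cᵢ δxᵢ)².
  (δx_1)² = 10.4;  (δx_2)² = 10.2
δΔx = √(20.6) = 4.54 cm
Δx = 67.83 cm, so δΔx/Δx = 4.54/67.83 = 0.0670.

6.70%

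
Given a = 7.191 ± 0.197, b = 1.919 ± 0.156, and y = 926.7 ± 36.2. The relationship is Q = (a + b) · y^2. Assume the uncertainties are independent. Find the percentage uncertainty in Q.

8.29%

Let u = a + b = 9.110. δu = √(δa² + δb²) = √(0.0388 + 0.0243) = 0.251, so δu/u = 0.0276.
Q is then a monomial in u, y:
δQ/Q = √((δu/u)² + (2·δy/y)²) = √(0.000761 + 0.00610) = 0.0829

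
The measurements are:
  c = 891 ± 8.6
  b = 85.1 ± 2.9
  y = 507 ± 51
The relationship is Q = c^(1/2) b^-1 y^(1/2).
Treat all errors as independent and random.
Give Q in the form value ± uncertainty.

7.90 ± 0.481

Since Q is a product/quotient, work with relative uncertainties:
  (½·δc/c)² = (0.5×0.00965)² = 2.33e-05;  (-1·δb/b)² = (-1×0.0341)² = 0.00116;  (½·δy/y)² = (0.5×0.101)² = 0.00253
δQ/Q = √(0.00371) = 0.0609
Q = 7.90, so δQ = 0.0609 × 7.90 = 0.481.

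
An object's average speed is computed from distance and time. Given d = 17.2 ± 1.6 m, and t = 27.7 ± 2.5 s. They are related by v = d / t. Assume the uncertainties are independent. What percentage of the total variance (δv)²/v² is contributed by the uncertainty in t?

48.5%

(δv/v)² = (1·δd/d)² + (-1·δt/t)²
  d term: (1×0.0930)² = 0.00865
  t term: (-1×0.0903)² = 0.00815
Total = 0.0168. Share from t = 0.00815/0.0168 = 0.485.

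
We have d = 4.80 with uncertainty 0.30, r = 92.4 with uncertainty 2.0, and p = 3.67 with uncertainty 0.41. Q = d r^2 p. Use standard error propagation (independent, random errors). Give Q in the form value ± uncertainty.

(1.50 ± 0.203) × 10^5

Q is a product of powers, so relative uncertainties combine in quadrature:
  (1·δd/d)² = (1×0.0625)² = 0.00391;  (2·δr/r)² = (2×0.0216)² = 0.00187;  (1·δp/p)² = (1×0.112)² = 0.0125
δQ/Q = √(0.0183) = 0.135
Q = 1.5e+05, so δQ = 0.135 × 1.5e+05 = 20300.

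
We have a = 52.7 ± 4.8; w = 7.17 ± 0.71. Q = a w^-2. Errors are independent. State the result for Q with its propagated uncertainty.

1.03 ± 0.223

Relative error in a monomial: (δQ/Q)² = Σ (nᵢ · δxᵢ/xᵢ)².
  (1·δa/a)² = (1×0.0911)² = 0.00830;  (-2·δw/w)² = (-2×0.0990)² = 0.0392
δQ/Q = √(0.0475) = 0.218
Q = 1.03, so δQ = 0.218 × 1.03 = 0.223.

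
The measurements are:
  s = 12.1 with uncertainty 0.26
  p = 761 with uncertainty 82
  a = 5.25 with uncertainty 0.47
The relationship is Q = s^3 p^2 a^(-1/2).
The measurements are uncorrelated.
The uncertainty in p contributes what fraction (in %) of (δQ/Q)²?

88.3%

(δQ/Q)² = (3·δs/s)² + (2·δp/p)² + (−½·δa/a)²
  s term: (3×0.0215)² = 0.00416
  p term: (2×0.108)² = 0.0464
  a term: (-0.5×0.0895)² = 0.00200
Total = 0.0526. Share from p = 0.0464/0.0526 = 0.883.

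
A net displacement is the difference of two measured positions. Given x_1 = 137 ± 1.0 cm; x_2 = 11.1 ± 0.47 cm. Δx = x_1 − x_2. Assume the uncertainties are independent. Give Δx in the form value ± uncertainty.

Δx is a linear combination, so absolute uncertainties add in quadrature:
  (δx_1)² = 1.00;  (δx_2)² = 0.221
δΔx = √(1.22) = 1.10 cm
Δx = 126 cm.

126 ± 1.10 cm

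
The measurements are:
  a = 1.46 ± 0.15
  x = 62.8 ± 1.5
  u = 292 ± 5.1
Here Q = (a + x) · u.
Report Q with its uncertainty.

Let w = a + x = 64.3. δw = √(δa² + δx²) = √(0.0225 + 2.25) = 1.51, so δw/w = 0.0235.
Q is then a monomial in w, u:
δQ/Q = √((δw/w)² + (1·δu/u)²) = √(0.000550 + 0.000305) = 0.0292
Q = 18800, so δQ = 0.0292 × 18800 = 549.

18800 ± 549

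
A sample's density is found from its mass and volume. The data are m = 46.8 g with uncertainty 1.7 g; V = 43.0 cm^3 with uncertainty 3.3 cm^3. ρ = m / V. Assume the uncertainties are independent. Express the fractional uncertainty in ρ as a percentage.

ρ is a product of powers, so relative uncertainties combine in quadrature:
  (1·δm/m)² = (1×0.0363)² = 0.00132;  (-1·δV/V)² = (-1×0.0767)² = 0.00589
δρ/ρ = √(0.00721) = 0.0849

8.49%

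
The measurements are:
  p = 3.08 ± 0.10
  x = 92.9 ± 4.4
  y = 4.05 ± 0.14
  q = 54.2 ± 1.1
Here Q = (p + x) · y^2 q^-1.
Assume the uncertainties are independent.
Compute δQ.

Let u = p + x = 96.0. δu = √(δp² + δx²) = √(0.0100 + 19.4) = 4.40, so δu/u = 0.0459.
Q is then a monomial in u, y, q:
δQ/Q = √((δu/u)² + (2·δy/y)² + (-1·δq/q)²) = √(0.00210 + 0.00478 + 0.000412) = 0.0854
Q = 29.0, so δQ = 0.0854 × 29.0 = 2.48.

2.48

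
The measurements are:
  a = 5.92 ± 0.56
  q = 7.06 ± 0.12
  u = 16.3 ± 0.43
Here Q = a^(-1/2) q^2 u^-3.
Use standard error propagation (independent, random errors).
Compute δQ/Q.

0.0983

Since Q is a product/quotient, work with relative uncertainties:
  (−½·δa/a)² = (-0.5×0.0946)² = 0.00224;  (2·δq/q)² = (2×0.0170)² = 0.00116;  (-3·δu/u)² = (-3×0.0264)² = 0.00626
δQ/Q = √(0.00966) = 0.0983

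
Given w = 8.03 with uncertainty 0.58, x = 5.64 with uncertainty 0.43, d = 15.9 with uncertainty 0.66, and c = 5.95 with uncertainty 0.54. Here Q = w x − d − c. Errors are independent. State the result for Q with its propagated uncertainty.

Let p = w·x = 45.3. δp/p = √((1·δw/w)² + (1·δx/x)²) = √(0.00522 + 0.00581) = 0.105, so δp = 4.76.
Q = p − d − c: δQ = √(δp² + δd² + δc²) = √(22.6 + 0.436 + 0.292) = 4.83
Q = 23.4.

23.4 ± 4.83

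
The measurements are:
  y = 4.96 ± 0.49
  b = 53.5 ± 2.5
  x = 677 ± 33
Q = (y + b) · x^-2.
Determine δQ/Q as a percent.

10.7%

Let u = y + b = 58.5. δu = √(δy² + δb²) = √(0.240 + 6.25) = 2.55, so δu/u = 0.0436.
Q is then a monomial in u, x:
δQ/Q = √((δu/u)² + (-2·δx/x)²) = √(0.00190 + 0.00950) = 0.107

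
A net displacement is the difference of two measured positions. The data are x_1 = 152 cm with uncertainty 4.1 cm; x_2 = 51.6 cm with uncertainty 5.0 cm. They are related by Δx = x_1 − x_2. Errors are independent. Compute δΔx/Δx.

0.0644

Sums and differences: (δΔx)² = Σ (cᵢ δxᵢ)².
  (δx_1)² = 16.8;  (δx_2)² = 25.0
δΔx = √(41.8) = 6.47 cm
Δx = 100 cm, so δΔx/Δx = 6.47/100 = 0.0644.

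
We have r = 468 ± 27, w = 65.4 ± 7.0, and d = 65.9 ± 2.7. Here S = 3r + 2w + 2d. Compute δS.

Each term contributes (cᵢ δxᵢ)² to (δS)²:
  (3·δr)² = 6560;  (2·δw)² = 196;  (2·δd)² = 29.2
δS = √(6790) = 82.4

82.4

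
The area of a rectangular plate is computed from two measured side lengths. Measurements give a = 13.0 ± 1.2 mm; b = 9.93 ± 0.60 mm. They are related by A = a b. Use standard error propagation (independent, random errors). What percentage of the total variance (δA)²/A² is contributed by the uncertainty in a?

70.0%

(δA/A)² = (1·δa/a)² + (1·δb/b)²
  a term: (1×0.0923)² = 0.00852
  b term: (1×0.0604)² = 0.00365
Total = 0.0122. Share from a = 0.00852/0.0122 = 0.700.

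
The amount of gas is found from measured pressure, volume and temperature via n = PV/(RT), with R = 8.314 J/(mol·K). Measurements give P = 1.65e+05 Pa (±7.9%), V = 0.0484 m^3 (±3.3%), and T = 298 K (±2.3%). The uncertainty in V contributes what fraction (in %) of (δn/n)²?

13.9%

(δn/n)² = (1·δP/P)² + (1·δV/V)² + (-1·δT/T)²
  P term: (1×0.0790)² = 0.00624
  V term: (1×0.0330)² = 0.00109
  T term: (-1×0.0230)² = 0.000529
Total = 0.00786. Share from V = 0.00109/0.00786 = 0.139.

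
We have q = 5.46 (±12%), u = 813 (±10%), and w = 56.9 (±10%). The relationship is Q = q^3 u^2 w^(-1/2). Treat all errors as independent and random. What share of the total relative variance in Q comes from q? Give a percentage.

(δQ/Q)² = (3·δq/q)² + (2·δu/u)² + (−½·δw/w)²
  q term: (3×0.120)² = 0.130
  u term: (2×0.100)² = 0.0400
  w term: (-0.5×0.100)² = 0.00250
Total = 0.172. Share from q = 0.130/0.172 = 0.753.

75.3%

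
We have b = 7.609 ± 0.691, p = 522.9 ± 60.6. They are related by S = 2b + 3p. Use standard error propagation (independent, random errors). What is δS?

Absolute uncertainties add in quadrature for a linear combination:
  (2·δb)² = 1.91;  (3·δp)² = 33100
δS = √(33100) = 182

182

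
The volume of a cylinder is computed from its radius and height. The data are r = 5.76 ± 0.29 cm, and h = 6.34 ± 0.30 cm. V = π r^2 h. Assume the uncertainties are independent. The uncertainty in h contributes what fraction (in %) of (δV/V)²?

(δV/V)² = (2·δr/r)² + (1·δh/h)²
  r term: (2×0.0503)² = 0.0101
  h term: (1×0.0473)² = 0.00224
Total = 0.0124. Share from h = 0.00224/0.0124 = 0.181.

18.1%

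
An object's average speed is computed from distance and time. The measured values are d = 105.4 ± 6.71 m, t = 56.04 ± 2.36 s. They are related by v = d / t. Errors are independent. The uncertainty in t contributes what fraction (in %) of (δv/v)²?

30.4%

(δv/v)² = (1·δd/d)² + (-1·δt/t)²
  d term: (1×0.0637)² = 0.00405
  t term: (-1×0.0421)² = 0.00177
Total = 0.00583. Share from t = 0.00177/0.00583 = 0.304.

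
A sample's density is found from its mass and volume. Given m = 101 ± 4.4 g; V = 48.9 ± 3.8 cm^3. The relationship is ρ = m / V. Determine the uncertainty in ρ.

Relative error in a monomial: (δρ/ρ)² = Σ (nᵢ · δxᵢ/xᵢ)².
  (1·δm/m)² = (1×0.0436)² = 0.00190;  (-1·δV/V)² = (-1×0.0777)² = 0.00604
δρ/ρ = √(0.00794) = 0.0891
ρ = 2.07 g/cm^3, so δρ = 0.0891 × 2.07 = 0.184 g/cm^3.

0.184 g/cm^3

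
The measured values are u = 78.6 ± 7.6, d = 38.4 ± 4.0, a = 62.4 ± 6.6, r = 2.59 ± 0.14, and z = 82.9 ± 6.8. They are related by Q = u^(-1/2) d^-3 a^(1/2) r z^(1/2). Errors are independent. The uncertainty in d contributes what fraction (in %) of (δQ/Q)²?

(δQ/Q)² = (−½·δu/u)² + (-3·δd/d)² + (½·δa/a)² + (1·δr/r)² + (½·δz/z)²
  u term: (-0.5×0.0967)² = 0.00234
  d term: (-3×0.104)² = 0.0977
  a term: (0.5×0.106)² = 0.00280
  r term: (1×0.0541)² = 0.00292
  z term: (0.5×0.0820)² = 0.00168
Total = 0.107. Share from d = 0.0977/0.107 = 0.909.

90.9%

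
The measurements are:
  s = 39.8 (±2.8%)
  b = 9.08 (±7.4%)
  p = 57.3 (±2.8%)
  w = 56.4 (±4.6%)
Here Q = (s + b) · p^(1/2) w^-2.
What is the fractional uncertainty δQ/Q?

Let u = s + b = 48.9. δu = √(δs² + δb²) = √(1.24 + 0.451) = 1.30, so δu/u = 0.0266.
Q is then a monomial in u, p, w:
δQ/Q = √((δu/u)² + (½·δp/p)² + (-2·δw/w)²) = √(0.000709 + 0.000196 + 0.00846) = 0.0968

0.0968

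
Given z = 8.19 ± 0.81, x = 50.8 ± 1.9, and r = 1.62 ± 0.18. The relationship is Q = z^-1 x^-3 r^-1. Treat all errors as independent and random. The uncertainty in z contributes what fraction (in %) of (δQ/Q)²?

28.2%

(δQ/Q)² = (-1·δz/z)² + (-3·δx/x)² + (-1·δr/r)²
  z term: (-1×0.0989)² = 0.00978
  x term: (-3×0.0374)² = 0.0126
  r term: (-1×0.111)² = 0.0123
Total = 0.0347. Share from z = 0.00978/0.0347 = 0.282.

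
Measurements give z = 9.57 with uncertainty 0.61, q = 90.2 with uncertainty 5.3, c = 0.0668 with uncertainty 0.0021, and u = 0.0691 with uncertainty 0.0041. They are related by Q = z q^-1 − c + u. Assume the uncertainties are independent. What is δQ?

Let p = z·q^-1 = 0.106. δp/p = √((1·δz/z)² + (-1·δq/q)²) = √(0.00406 + 0.00345) = 0.0867, so δp = 0.00920.
Q = p − c + u: δQ = √(δp² + δc² + δu²) = √(8.46e-05 + 4.41e-06 + 1.68e-05) = 0.0103

0.0103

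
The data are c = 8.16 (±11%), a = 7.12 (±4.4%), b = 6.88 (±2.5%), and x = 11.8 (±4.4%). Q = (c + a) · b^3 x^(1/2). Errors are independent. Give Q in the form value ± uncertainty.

17100 ± 1710

Let u = c + a = 15.3. δu = √(δc² + δa²) = √(0.806 + 0.0981) = 0.951, so δu/u = 0.0622.
Q is then a monomial in u, b, x:
δQ/Q = √((δu/u)² + (3·δb/b)² + (½·δx/x)²) = √(0.00387 + 0.00563 + 0.000484) = 0.0999
Q = 17100, so δQ = 0.0999 × 17100 = 1710.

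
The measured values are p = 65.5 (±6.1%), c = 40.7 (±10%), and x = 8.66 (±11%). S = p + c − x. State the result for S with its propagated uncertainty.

Each term contributes (cᵢ δxᵢ)² to (δS)²:
  (δp)² = 16.0;  (δc)² = 16.6;  (δx)² = 0.907
δS = √(33.4) = 5.78
S = 97.5.

97.5 ± 5.78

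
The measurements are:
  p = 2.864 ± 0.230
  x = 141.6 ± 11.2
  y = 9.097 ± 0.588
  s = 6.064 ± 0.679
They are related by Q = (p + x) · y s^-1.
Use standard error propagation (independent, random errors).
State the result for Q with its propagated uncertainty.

Let u = p + x = 144.5. δu = √(δp² + δx²) = √(0.0529 + 125) = 11.2, so δu/u = 0.0775.
Q is then a monomial in u, y, s:
δQ/Q = √((δu/u)² + (1·δy/y)² + (-1·δs/s)²) = √(0.00601 + 0.00418 + 0.0125) = 0.151
Q = 216.7, so δQ = 0.151 × 216.7 = 32.7.

216.7 ± 32.7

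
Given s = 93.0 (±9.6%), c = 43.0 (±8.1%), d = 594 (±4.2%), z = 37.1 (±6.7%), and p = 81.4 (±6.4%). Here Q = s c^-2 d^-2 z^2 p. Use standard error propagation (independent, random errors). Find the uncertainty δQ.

For a monomial Q ∝ s, c^-2, d^-2, z^2, p, fractional errors add in quadrature:
  (1·δs/s)² = (1×0.0960)² = 0.00922;  (-2·δc/c)² = (-2×0.0810)² = 0.0262;  (-2·δd/d)² = (-2×0.0420)² = 0.00706;  (2·δz/z)² = (2×0.0670)² = 0.0180;  (1·δp/p)² = (1×0.0640)² = 0.00410
δQ/Q = √(0.0646) = 0.254
Q = 0.0160, so δQ = 0.254 × 0.0160 = 0.00406.

0.00406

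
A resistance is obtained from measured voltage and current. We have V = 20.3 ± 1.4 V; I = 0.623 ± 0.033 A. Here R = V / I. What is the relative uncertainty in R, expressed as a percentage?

8.70%

Since R is a product/quotient, work with relative uncertainties:
  (1·δV/V)² = (1×0.0690)² = 0.00476;  (-1·δI/I)² = (-1×0.0530)² = 0.00281
δR/R = √(0.00756) = 0.0870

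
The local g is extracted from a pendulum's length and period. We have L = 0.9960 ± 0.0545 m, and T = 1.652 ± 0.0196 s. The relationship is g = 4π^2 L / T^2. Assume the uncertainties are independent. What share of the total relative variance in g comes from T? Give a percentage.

15.8%

(δg/g)² = (1·δL/L)² + (-2·δT/T)²
  L term: (1×0.0547)² = 0.00299
  T term: (-2×0.0119)² = 0.000563
Total = 0.00356. Share from T = 0.000563/0.00356 = 0.158.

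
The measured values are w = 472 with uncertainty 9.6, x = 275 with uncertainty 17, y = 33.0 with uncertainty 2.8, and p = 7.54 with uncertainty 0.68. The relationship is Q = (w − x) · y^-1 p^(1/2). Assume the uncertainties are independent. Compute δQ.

Let u = w − x = 197. δu = √(δw² + δx²) = √(92.2 + 289) = 19.5, so δu/u = 0.0991.
Q is then a monomial in u, y, p:
δQ/Q = √((δu/u)² + (-1·δy/y)² + (½·δp/p)²) = √(0.00982 + 0.00720 + 0.00203) = 0.138
Q = 16.4, so δQ = 0.138 × 16.4 = 2.26.

2.26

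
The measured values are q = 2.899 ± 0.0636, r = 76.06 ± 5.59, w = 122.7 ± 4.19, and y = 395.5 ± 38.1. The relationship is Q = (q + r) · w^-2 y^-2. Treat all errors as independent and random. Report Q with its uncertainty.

Let u = q + r = 78.96. δu = √(δq² + δr²) = √(0.00404 + 31.2) = 5.59, so δu/u = 0.0708.
Q is then a monomial in u, w, y:
δQ/Q = √((δu/u)² + (-2·δw/w)² + (-2·δy/y)²) = √(0.00501 + 0.00466 + 0.0371) = 0.216
Q = 3.353e-08, so δQ = 0.216 × 3.353e-08 = 7.25e-09.

(3.353 ± 0.725) × 10^-8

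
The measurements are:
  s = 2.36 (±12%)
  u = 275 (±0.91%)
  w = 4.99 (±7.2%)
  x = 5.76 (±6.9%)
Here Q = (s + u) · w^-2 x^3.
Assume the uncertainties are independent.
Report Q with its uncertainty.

2130 ± 537

Let h = s + u = 277. δh = √(δs² + δu²) = √(0.0802 + 6.26) = 2.52, so δh/h = 0.00908.
Q is then a monomial in h, w, x:
δQ/Q = √((δh/h)² + (-2·δw/w)² + (3·δx/x)²) = √(8.24e-05 + 0.0207 + 0.0428) = 0.252
Q = 2130, so δQ = 0.252 × 2130 = 537.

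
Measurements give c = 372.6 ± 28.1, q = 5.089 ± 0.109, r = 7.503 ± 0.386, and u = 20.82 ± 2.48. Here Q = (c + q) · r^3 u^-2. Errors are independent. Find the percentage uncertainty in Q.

29.3%

Let w = c + q = 377.7. δw = √(δc² + δq²) = √(790 + 0.0119) = 28.1, so δw/w = 0.0744.
Q is then a monomial in w, r, u:
δQ/Q = √((δw/w)² + (3·δr/r)² + (-2·δu/u)²) = √(0.00554 + 0.0238 + 0.0568) = 0.293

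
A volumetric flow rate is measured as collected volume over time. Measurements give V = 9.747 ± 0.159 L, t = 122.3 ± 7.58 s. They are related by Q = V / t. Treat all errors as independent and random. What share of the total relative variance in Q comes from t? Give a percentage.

(δQ/Q)² = (1·δV/V)² + (-1·δt/t)²
  V term: (1×0.0163)² = 0.000266
  t term: (-1×0.0620)² = 0.00384
Total = 0.00411. Share from t = 0.00384/0.00411 = 0.935.

93.5%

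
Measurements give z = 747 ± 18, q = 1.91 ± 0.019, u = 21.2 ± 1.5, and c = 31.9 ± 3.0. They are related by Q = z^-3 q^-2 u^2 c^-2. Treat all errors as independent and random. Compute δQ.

Since Q is a product/quotient, work with relative uncertainties:
  (-3·δz/z)² = (-3×0.0241)² = 0.00523;  (-2·δq/q)² = (-2×0.00995)² = 0.000396;  (2·δu/u)² = (2×0.0708)² = 0.0200;  (-2·δc/c)² = (-2×0.0940)² = 0.0354
δQ/Q = √(0.0610) = 0.247
Q = 2.9e-10, so δQ = 0.247 × 2.9e-10 = 7.17e-11.

7.17e-11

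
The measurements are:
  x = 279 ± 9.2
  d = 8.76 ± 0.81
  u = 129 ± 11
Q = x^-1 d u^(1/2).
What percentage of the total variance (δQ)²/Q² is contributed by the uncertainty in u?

15.9%

(δQ/Q)² = (-1·δx/x)² + (1·δd/d)² + (½·δu/u)²
  x term: (-1×0.0330)² = 0.00109
  d term: (1×0.0925)² = 0.00855
  u term: (0.5×0.0853)² = 0.00182
Total = 0.0115. Share from u = 0.00182/0.0115 = 0.159.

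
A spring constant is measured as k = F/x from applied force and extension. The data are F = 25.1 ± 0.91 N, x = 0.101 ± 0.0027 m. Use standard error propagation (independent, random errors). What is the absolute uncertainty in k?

k is a product of powers, so relative uncertainties combine in quadrature:
  (1·δF/F)² = (1×0.0363)² = 0.00131;  (-1·δx/x)² = (-1×0.0267)² = 0.000715
δk/k = √(0.00203) = 0.0450
k = 249 N/m, so δk = 0.0450 × 249 = 11.2 N/m.

11.2 N/m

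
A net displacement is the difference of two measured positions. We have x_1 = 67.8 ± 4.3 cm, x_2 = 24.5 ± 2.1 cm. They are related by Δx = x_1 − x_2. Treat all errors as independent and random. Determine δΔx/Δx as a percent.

11.1%

Sums and differences: (δΔx)² = Σ (cᵢ δxᵢ)².
  (δx_1)² = 18.5;  (δx_2)² = 4.41
δΔx = √(22.9) = 4.79 cm
Δx = 43.3 cm, so δΔx/Δx = 4.79/43.3 = 0.111.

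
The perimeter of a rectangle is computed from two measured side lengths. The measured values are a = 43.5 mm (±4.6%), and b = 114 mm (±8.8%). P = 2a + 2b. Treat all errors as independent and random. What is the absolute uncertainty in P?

20.5 mm

Each term contributes (cᵢ δxᵢ)² to (δP)²:
  (2·δa)² = 16.0;  (2·δb)² = 403
δP = √(419) = 20.5 mm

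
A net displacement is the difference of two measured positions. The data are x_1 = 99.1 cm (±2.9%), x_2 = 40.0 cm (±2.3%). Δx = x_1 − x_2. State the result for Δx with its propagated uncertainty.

59.1 ± 3.02 cm

Absolute uncertainties add in quadrature for a linear combination:
  (δx_1)² = 8.26;  (δx_2)² = 0.846
δΔx = √(9.11) = 3.02 cm
Δx = 59.1 cm.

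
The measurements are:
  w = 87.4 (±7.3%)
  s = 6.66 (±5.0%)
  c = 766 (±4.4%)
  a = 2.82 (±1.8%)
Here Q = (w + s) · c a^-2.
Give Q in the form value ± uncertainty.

9060 ± 803

Let u = w + s = 94.1. δu = √(δw² + δs²) = √(40.7 + 0.111) = 6.39, so δu/u = 0.0679.
Q is then a monomial in u, c, a:
δQ/Q = √((δu/u)² + (1·δc/c)² + (-2·δa/a)²) = √(0.00461 + 0.00194 + 0.00130) = 0.0886
Q = 9060, so δQ = 0.0886 × 9060 = 803.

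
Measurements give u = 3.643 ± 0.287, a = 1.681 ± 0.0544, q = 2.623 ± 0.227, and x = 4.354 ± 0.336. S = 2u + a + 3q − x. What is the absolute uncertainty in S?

0.953

Each term contributes (cᵢ δxᵢ)² to (δS)²:
  (2·δu)² = 0.329;  (δa)² = 0.00296;  (3·δq)² = 0.464;  (δx)² = 0.113
δS = √(0.909) = 0.953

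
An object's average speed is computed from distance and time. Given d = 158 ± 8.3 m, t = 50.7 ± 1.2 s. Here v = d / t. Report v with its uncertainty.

Since v is a product/quotient, work with relative uncertainties:
  (1·δd/d)² = (1×0.0525)² = 0.00276;  (-1·δt/t)² = (-1×0.0237)² = 0.000560
δv/v = √(0.00332) = 0.0576
v = 3.12 m/s, so δv = 0.0576 × 3.12 = 0.180 m/s.

3.12 ± 0.180 m/s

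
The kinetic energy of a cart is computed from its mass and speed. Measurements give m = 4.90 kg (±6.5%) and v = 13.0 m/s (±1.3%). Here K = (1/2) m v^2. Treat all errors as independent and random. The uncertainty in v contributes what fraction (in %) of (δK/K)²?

13.8%

(δK/K)² = (1·δm/m)² + (2·δv/v)²
  m term: (1×0.0650)² = 0.00423
  v term: (2×0.0130)² = 0.000676
Total = 0.00490. Share from v = 0.000676/0.00490 = 0.138.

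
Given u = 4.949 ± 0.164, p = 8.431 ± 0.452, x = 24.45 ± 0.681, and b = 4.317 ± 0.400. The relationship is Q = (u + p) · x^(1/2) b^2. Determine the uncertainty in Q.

Let w = u + p = 13.38. δw = √(δu² + δp²) = √(0.0269 + 0.204) = 0.481, so δw/w = 0.0359.
Q is then a monomial in w, x, b:
δQ/Q = √((δw/w)² + (½·δx/x)² + (2·δb/b)²) = √(0.00129 + 0.000194 + 0.0343) = 0.189
Q = 1233, so δQ = 0.189 × 1233 = 233.

233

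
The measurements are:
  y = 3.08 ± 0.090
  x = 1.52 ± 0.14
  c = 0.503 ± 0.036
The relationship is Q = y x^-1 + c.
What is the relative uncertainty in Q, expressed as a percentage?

Let p = y·x^-1 = 2.03. δp/p = √((1·δy/y)² + (-1·δx/x)²) = √(0.000854 + 0.00848) = 0.0966, so δp = 0.196.
Q = p + c: δQ = √(δp² + δc²) = √(0.0383 + 0.00130) = 0.199
Q = 2.53, so δQ/Q = 0.199/2.53 = 0.0787.

7.87%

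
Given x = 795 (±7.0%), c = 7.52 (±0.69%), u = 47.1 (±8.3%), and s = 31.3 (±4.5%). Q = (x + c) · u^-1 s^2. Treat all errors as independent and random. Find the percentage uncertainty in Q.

Let w = x + c = 803. δw = √(δx² + δc²) = √(3100 + 0.00269) = 55.7, so δw/w = 0.0693.
Q is then a monomial in w, u, s:
δQ/Q = √((δw/w)² + (-1·δu/u)² + (2·δs/s)²) = √(0.00481 + 0.00689 + 0.00810) = 0.141

14.1%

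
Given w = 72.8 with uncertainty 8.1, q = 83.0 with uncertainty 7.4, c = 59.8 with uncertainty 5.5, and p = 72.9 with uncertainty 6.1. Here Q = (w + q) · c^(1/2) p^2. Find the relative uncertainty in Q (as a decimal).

Let u = w + q = 156. δu = √(δw² + δq²) = √(65.6 + 54.8) = 11.0, so δu/u = 0.0704.
Q is then a monomial in u, c, p:
δQ/Q = √((δu/u)² + (½·δc/c)² + (2·δp/p)²) = √(0.00496 + 0.00211 + 0.0280) = 0.187

0.187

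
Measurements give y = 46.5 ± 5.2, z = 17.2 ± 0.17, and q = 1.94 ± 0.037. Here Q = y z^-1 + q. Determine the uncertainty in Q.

0.306

Let p = y·z^-1 = 2.70. δp/p = √((1·δy/y)² + (-1·δz/z)²) = √(0.0125 + 9.77e-05) = 0.112, so δp = 0.304.
Q = p + q: δQ = √(δp² + δq²) = √(0.0921 + 0.00137) = 0.306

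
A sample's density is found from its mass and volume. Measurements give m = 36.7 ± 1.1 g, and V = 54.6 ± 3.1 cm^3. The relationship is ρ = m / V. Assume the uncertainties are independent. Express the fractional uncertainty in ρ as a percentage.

Each factor contributes (exponent × relative error)² to (δρ/ρ)²:
  (1·δm/m)² = (1×0.0300)² = 0.000898;  (-1·δV/V)² = (-1×0.0568)² = 0.00322
δρ/ρ = √(0.00412) = 0.0642

6.42%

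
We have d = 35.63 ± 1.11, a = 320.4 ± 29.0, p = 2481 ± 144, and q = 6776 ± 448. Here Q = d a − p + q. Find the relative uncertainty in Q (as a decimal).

Let w = d·a = 11420. δw/w = √((1·δd/d)² + (1·δa/a)²) = √(0.000971 + 0.00819) = 0.0957, so δw = 1090.
Q = w − p + q: δQ = √(δw² + δp² + δq²) = √(1.19e+06 + 20700 + 2.01e+05) = 1190
Q = 15710, so δQ/Q = 1190/15710 = 0.0757.

0.0757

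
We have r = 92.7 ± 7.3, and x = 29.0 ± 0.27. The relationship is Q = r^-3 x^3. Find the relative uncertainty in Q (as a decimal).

Each factor contributes (exponent × relative error)² to (δQ/Q)²:
  (-3·δr/r)² = (-3×0.0787)² = 0.0558;  (3·δx/x)² = (3×0.00931)² = 0.000780
δQ/Q = √(0.0566) = 0.238

0.238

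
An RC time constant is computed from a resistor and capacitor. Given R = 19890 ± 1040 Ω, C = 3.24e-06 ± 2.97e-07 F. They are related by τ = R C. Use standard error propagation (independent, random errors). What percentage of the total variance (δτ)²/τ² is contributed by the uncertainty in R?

(δτ/τ)² = (1·δR/R)² + (1·δC/C)²
  R term: (1×0.0523)² = 0.00273
  C term: (1×0.0917)² = 0.00840
Total = 0.0111. Share from R = 0.00273/0.0111 = 0.245.

24.5%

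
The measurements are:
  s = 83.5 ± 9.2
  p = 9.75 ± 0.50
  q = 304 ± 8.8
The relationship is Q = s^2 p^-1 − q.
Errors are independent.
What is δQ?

162

Let w = s^2·p^-1 = 715. δw/w = √((2·δs/s)² + (-1·δp/p)²) = √(0.0486 + 0.00263) = 0.226, so δw = 162.
Q = w − q: δQ = √(δw² + δq²) = √(26200 + 77.4) = 162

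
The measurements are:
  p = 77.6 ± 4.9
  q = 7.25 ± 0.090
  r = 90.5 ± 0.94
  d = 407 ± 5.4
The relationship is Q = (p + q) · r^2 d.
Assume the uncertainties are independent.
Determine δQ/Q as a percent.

Let u = p + q = 84.8. δu = √(δp² + δq²) = √(24.0 + 0.00810) = 4.90, so δu/u = 0.0578.
Q is then a monomial in u, r, d:
δQ/Q = √((δu/u)² + (2·δr/r)² + (1·δd/d)²) = √(0.00334 + 0.000432 + 0.000176) = 0.0628

6.28%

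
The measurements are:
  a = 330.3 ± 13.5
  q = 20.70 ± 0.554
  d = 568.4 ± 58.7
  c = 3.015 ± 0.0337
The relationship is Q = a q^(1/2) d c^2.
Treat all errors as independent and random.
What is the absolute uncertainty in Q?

8.86e+05

Since Q is a product/quotient, work with relative uncertainties:
  (1·δa/a)² = (1×0.0409)² = 0.00167;  (½·δq/q)² = (0.5×0.0268)² = 0.000179;  (1·δd/d)² = (1×0.103)² = 0.0107;  (2·δc/c)² = (2×0.0112)² = 0.000500
δQ/Q = √(0.0130) = 0.114
Q = 7.765e+06, so δQ = 0.114 × 7.765e+06 = 8.86e+05.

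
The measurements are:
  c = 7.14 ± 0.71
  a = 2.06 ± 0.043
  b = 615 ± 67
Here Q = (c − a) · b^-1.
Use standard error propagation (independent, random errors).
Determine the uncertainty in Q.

Let u = c − a = 5.08. δu = √(δc² + δa²) = √(0.504 + 0.00185) = 0.711, so δu/u = 0.140.
Q is then a monomial in u, b:
δQ/Q = √((δu/u)² + (-1·δb/b)²) = √(0.0196 + 0.0119) = 0.177
Q = 0.00826, so δQ = 0.177 × 0.00826 = 0.00147.

0.00147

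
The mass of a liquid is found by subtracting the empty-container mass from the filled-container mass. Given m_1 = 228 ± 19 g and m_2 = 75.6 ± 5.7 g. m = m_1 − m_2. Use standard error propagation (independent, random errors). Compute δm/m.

0.130

Each term contributes (cᵢ δxᵢ)² to (δm)²:
  (δm_1)² = 361;  (δm_2)² = 32.5
δm = √(393) = 19.8 g
m = 152 g, so δm/m = 19.8/152 = 0.130.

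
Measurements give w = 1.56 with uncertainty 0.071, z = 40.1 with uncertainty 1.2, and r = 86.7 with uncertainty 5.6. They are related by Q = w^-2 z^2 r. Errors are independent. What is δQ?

7260

Q is a product of powers, so relative uncertainties combine in quadrature:
  (-2·δw/w)² = (-2×0.0455)² = 0.00829;  (2·δz/z)² = (2×0.0299)² = 0.00358;  (1·δr/r)² = (1×0.0646)² = 0.00417
δQ/Q = √(0.0160) = 0.127
Q = 57300, so δQ = 0.127 × 57300 = 7260.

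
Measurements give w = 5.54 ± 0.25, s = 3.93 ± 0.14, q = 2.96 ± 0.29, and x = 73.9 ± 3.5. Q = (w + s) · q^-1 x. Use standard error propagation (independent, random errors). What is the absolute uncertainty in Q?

26.7

Let u = w + s = 9.47. δu = √(δw² + δs²) = √(0.0625 + 0.0196) = 0.287, so δu/u = 0.0303.
Q is then a monomial in u, q, x:
δQ/Q = √((δu/u)² + (-1·δq/q)² + (1·δx/x)²) = √(0.000915 + 0.00960 + 0.00224) = 0.113
Q = 236, so δQ = 0.113 × 236 = 26.7.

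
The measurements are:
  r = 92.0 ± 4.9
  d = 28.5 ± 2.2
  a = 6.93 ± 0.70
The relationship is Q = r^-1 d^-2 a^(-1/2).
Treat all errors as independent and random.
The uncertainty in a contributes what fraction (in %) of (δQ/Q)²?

(δQ/Q)² = (-1·δr/r)² + (-2·δd/d)² + (−½·δa/a)²
  r term: (-1×0.0533)² = 0.00284
  d term: (-2×0.0772)² = 0.0238
  a term: (-0.5×0.101)² = 0.00255
Total = 0.0292. Share from a = 0.00255/0.0292 = 0.0873.

8.73%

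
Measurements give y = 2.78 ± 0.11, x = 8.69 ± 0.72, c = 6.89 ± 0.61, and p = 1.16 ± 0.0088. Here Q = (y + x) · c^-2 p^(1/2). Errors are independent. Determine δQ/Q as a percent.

18.8%

Let u = y + x = 11.5. δu = √(δy² + δx²) = √(0.0121 + 0.518) = 0.728, so δu/u = 0.0635.
Q is then a monomial in u, c, p:
δQ/Q = √((δu/u)² + (-2·δc/c)² + (½·δp/p)²) = √(0.00403 + 0.0314 + 1.44e-05) = 0.188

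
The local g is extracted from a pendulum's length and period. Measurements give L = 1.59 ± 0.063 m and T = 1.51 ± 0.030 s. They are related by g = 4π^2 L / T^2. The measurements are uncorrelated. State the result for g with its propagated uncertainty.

Since g is a product/quotient, work with relative uncertainties:
  (1·δL/L)² = (1×0.0396)² = 0.00157;  (-2·δT/T)² = (-2×0.0199)² = 0.00158
δg/g = √(0.00315) = 0.0561
g = 27.5 m/s^2, so δg = 0.0561 × 27.5 = 1.54 m/s^2.

27.5 ± 1.54 m/s^2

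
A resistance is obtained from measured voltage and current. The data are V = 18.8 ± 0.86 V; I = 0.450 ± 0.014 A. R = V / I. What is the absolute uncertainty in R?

2.31 Ω

Products/powers → add relative errors in quadrature, weighted by exponent:
  (1·δV/V)² = (1×0.0457)² = 0.00209;  (-1·δI/I)² = (-1×0.0311)² = 0.000968
δR/R = √(0.00306) = 0.0553
R = 41.8 Ω, so δR = 0.0553 × 41.8 = 2.31 Ω.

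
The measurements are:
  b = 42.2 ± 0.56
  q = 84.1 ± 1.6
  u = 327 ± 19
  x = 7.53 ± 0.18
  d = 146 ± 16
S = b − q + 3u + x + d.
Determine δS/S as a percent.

Each term contributes (cᵢ δxᵢ)² to (δS)²:
  (δb)² = 0.314;  (δq)² = 2.56;  (3·δu)² = 3250;  (δx)² = 0.0324;  (δd)² = 256
δS = √(3510) = 59.2
S = 1090, so δS/S = 59.2/1090 = 0.0542.

5.42%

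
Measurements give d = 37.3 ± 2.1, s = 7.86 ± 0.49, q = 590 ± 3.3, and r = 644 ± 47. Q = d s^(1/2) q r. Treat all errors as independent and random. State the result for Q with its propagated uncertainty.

Q is a product of powers, so relative uncertainties combine in quadrature:
  (1·δd/d)² = (1×0.0563)² = 0.00317;  (½·δs/s)² = (0.5×0.0623)² = 0.000972;  (1·δq/q)² = (1×0.00559)² = 3.13e-05;  (1·δr/r)² = (1×0.0730)² = 0.00533
δQ/Q = √(0.00950) = 0.0975
Q = 3.97e+07, so δQ = 0.0975 × 3.97e+07 = 3.87e+06.

(3.97 ± 0.387) × 10^7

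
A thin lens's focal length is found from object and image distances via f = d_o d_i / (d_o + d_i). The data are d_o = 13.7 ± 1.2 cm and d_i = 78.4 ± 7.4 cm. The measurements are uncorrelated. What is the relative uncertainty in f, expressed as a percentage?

∂f/∂d_o = (d_i/(d_o+d_i))² = 0.725;  ∂f/∂d_i = (d_o/(d_o+d_i))² = 0.0221
δf = √((∂f/∂d_o · δd_o)² + (∂f/∂d_i · δd_i)²) = √(0.756 + 0.0268) = 0.885 cm
f = 11.7 cm, so δf/f = 0.885/11.7 = 0.0759.

7.59%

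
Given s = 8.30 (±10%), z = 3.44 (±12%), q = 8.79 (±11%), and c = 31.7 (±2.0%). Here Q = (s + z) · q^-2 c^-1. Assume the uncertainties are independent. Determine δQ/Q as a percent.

Let u = s + z = 11.7. δu = √(δs² + δz²) = √(0.689 + 0.170) = 0.927, so δu/u = 0.0790.
Q is then a monomial in u, q, c:
δQ/Q = √((δu/u)² + (-2·δq/q)² + (-1·δc/c)²) = √(0.00623 + 0.0484 + 0.000400) = 0.235

23.5%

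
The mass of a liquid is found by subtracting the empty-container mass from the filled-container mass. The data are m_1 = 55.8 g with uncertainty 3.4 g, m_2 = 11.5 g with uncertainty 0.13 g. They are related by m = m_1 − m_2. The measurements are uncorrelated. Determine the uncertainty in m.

For a sum/difference, combine absolute errors in quadrature:
  (δm_1)² = 11.6;  (δm_2)² = 0.0169
δm = √(11.6) = 3.40 g

3.40 g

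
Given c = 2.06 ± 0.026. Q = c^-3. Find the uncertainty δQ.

Q ∝ c^-3, so δQ/Q = |-3| · δc/c = 3 × 0.0126 = 0.0379.
Q = 0.114, so δQ = 0.0379 × 0.114 = 0.00433.

0.00433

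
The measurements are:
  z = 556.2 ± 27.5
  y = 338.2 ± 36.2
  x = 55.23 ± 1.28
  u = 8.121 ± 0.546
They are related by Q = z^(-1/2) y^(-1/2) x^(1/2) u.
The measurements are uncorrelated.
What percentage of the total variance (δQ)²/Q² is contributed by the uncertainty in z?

7.52%

(δQ/Q)² = (−½·δz/z)² + (−½·δy/y)² + (½·δx/x)² + (1·δu/u)²
  z term: (-0.5×0.0494)² = 0.000611
  y term: (-0.5×0.107)² = 0.00286
  x term: (0.5×0.0232)² = 0.000134
  u term: (1×0.0672)² = 0.00452
Total = 0.00813. Share from z = 0.000611/0.00813 = 0.0752.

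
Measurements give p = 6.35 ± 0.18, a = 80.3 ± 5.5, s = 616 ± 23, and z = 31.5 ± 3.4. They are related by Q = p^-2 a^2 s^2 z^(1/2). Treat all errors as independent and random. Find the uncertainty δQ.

Relative error in a monomial: (δQ/Q)² = Σ (nᵢ · δxᵢ/xᵢ)².
  (-2·δp/p)² = (-2×0.0283)² = 0.00321;  (2·δa/a)² = (2×0.0685)² = 0.0188;  (2·δs/s)² = (2×0.0373)² = 0.00558;  (½·δz/z)² = (0.5×0.108)² = 0.00291
δQ/Q = √(0.0305) = 0.175
Q = 3.41e+08, so δQ = 0.175 × 3.41e+08 = 5.94e+07.

5.94e+07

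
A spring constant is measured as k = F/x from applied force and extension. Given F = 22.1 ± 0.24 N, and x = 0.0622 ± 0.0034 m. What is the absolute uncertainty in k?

19.8 N/m

Since k is a product/quotient, work with relative uncertainties:
  (1·δF/F)² = (1×0.0109)² = 0.000118;  (-1·δx/x)² = (-1×0.0547)² = 0.00299
δk/k = √(0.00311) = 0.0557
k = 355 N/m, so δk = 0.0557 × 355 = 19.8 N/m.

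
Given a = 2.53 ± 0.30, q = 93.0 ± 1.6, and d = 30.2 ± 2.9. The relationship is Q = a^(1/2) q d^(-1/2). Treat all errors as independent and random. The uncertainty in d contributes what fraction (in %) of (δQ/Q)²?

37.7%

(δQ/Q)² = (½·δa/a)² + (1·δq/q)² + (−½·δd/d)²
  a term: (0.5×0.119)² = 0.00352
  q term: (1×0.0172)² = 0.000296
  d term: (-0.5×0.0960)² = 0.00231
Total = 0.00612. Share from d = 0.00231/0.00612 = 0.377.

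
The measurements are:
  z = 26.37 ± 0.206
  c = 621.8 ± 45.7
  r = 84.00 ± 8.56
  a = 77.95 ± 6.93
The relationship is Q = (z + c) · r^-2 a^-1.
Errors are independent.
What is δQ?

Let u = z + c = 648.2. δu = √(δz² + δc²) = √(0.0424 + 2090) = 45.7, so δu/u = 0.0705.
Q is then a monomial in u, r, a:
δQ/Q = √((δu/u)² + (-2·δr/r)² + (-1·δa/a)²) = √(0.00497 + 0.0415 + 0.00790) = 0.233
Q = 0.001178, so δQ = 0.233 × 0.001178 = 0.000275.

0.000275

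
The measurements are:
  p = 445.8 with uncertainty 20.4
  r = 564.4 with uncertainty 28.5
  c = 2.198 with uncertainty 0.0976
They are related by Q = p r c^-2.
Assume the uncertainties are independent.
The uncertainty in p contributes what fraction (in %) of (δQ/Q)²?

16.7%

(δQ/Q)² = (1·δp/p)² + (1·δr/r)² + (-2·δc/c)²
  p term: (1×0.0458)² = 0.00209
  r term: (1×0.0505)² = 0.00255
  c term: (-2×0.0444)² = 0.00789
Total = 0.0125. Share from p = 0.00209/0.0125 = 0.167.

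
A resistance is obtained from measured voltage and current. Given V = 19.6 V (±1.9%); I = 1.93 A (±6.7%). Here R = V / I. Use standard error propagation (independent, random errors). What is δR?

Products/powers → add relative errors in quadrature, weighted by exponent:
  (1·δV/V)² = (1×0.0190)² = 0.000361;  (-1·δI/I)² = (-1×0.0670)² = 0.00449
δR/R = √(0.00485) = 0.0696
R = 10.2 Ω, so δR = 0.0696 × 10.2 = 0.707 Ω.

0.707 Ω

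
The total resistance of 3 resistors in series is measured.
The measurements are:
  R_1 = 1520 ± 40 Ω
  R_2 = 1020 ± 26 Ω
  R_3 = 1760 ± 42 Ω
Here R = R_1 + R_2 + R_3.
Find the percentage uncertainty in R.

1.48%

Sums and differences: (δR)² = Σ (cᵢ δxᵢ)².
  (δR_1)² = 1600;  (δR_2)² = 676;  (δR_3)² = 1760
δR = √(4040) = 63.6 Ω
R = 4300 Ω, so δR/R = 63.6/4300 = 0.0148.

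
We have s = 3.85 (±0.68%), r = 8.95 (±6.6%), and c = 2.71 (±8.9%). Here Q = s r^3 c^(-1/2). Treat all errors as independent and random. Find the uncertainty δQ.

Relative error in a monomial: (δQ/Q)² = Σ (nᵢ · δxᵢ/xᵢ)².
  (1·δs/s)² = (1×0.00680)² = 4.62e-05;  (3·δr/r)² = (3×0.0660)² = 0.0392;  (−½·δc/c)² = (-0.5×0.0890)² = 0.00198
δQ/Q = √(0.0412) = 0.203
Q = 1680, so δQ = 0.203 × 1680 = 340.

340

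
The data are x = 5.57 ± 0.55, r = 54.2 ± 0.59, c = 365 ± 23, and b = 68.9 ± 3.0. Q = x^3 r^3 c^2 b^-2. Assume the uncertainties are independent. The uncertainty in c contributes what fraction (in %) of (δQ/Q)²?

(δQ/Q)² = (3·δx/x)² + (3·δr/r)² + (2·δc/c)² + (-2·δb/b)²
  x term: (3×0.0987)² = 0.0878
  r term: (3×0.0109)² = 0.00107
  c term: (2×0.0630)² = 0.0159
  b term: (-2×0.0435)² = 0.00758
Total = 0.112. Share from c = 0.0159/0.112 = 0.141.

14.1%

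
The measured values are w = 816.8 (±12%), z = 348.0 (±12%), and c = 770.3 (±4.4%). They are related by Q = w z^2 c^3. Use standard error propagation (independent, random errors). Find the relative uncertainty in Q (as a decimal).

0.299

Each factor contributes (exponent × relative error)² to (δQ/Q)²:
  (1·δw/w)² = (1×0.120)² = 0.0144;  (2·δz/z)² = (2×0.120)² = 0.0576;  (3·δc/c)² = (3×0.0440)² = 0.0174
δQ/Q = √(0.0894) = 0.299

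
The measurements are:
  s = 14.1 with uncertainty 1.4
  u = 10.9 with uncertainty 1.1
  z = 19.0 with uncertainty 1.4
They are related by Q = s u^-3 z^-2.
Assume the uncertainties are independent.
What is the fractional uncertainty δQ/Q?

0.351

Since Q is a product/quotient, work with relative uncertainties:
  (1·δs/s)² = (1×0.0993)² = 0.00986;  (-3·δu/u)² = (-3×0.101)² = 0.0917;  (-2·δz/z)² = (-2×0.0737)² = 0.0217
δQ/Q = √(0.123) = 0.351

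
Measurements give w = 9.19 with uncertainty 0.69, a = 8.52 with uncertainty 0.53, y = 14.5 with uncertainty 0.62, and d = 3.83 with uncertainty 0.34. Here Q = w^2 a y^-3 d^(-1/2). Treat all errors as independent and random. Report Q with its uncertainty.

0.121 ± 0.0255

Since Q is a product/quotient, work with relative uncertainties:
  (2·δw/w)² = (2×0.0751)² = 0.0225;  (1·δa/a)² = (1×0.0622)² = 0.00387;  (-3·δy/y)² = (-3×0.0428)² = 0.0165;  (−½·δd/d)² = (-0.5×0.0888)² = 0.00197
δQ/Q = √(0.0448) = 0.212
Q = 0.121, so δQ = 0.212 × 0.121 = 0.0255.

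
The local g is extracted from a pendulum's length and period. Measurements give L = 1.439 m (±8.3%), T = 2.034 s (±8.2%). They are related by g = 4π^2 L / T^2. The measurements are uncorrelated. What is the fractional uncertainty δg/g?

0.184

g is a product of powers, so relative uncertainties combine in quadrature:
  (1·δL/L)² = (1×0.0830)² = 0.00689;  (-2·δT/T)² = (-2×0.0820)² = 0.0269
δg/g = √(0.0338) = 0.184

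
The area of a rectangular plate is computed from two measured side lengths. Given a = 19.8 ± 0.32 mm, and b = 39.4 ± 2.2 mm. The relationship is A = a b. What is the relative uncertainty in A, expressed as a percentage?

Each factor contributes (exponent × relative error)² to (δA/A)²:
  (1·δa/a)² = (1×0.0162)² = 0.000261;  (1·δb/b)² = (1×0.0558)² = 0.00312
δA/A = √(0.00338) = 0.0581

5.81%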